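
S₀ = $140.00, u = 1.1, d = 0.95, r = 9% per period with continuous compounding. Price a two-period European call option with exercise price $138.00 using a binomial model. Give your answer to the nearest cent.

Risk-neutral probability p = (e^0.09 − 0.95)/(1.1 − 0.95) = 0.1442/0.1500 = 0.9612
Terminal stock prices: S_uu = 169.4, S_ud = 146.3, S_dd = 126.3
Terminal payoffs (S − K): max(31.4, 0) = 31.4, max(8.3, 0) = 8.3, max(-11.65, 0) = 0
Node u (S = 154): V_u = e^(−0.09)·[0.9612·31.4000 + 0.0388·8.3000] = 27.8775
Node d (S = 133): V_d = e^(−0.09)·[0.9612·8.3000 + 0.0388·0.0000] = 7.2910
Node 0 (S = 140): V_0 = e^(−0.09)·[0.9612·27.8775 + 0.0388·7.2910] = 24.7474

$24.75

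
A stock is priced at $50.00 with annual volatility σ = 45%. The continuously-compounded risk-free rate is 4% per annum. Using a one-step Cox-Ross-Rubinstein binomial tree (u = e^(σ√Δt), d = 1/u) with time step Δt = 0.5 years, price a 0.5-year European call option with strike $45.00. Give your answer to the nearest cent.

$10.52

CRR parameters: u = e^(σ√Δt) = e^(0.45·√0.5) = 1.3746, d = 1/u = 0.7275
Per-period rate: rΔt = 0.04·0.5 = 0.02, so R = e^0.02 = 1.0202
Risk-neutral probability p = (e^0.02 − 0.7275)/(1.3746 − 0.7275) = 0.2927/0.6472 = 0.4523
Terminal stock prices: S_u = 68.73, S_d = 36.37
Terminal payoffs (S − K): max(23.73, 0) = 23.73, max(-8.627, 0) = 0
Node 0 (S = 50): V_0 = e^(−0.02)·[0.4523·23.7324 + 0.5477·0.0000] = 10.5223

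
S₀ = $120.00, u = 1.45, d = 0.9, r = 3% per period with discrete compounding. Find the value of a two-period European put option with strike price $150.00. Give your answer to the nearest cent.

Risk-neutral probability p = (1 + 0.03 − 0.9)/(1.45 − 0.9) = 0.1300/0.5500 = 0.2364
Terminal stock prices: S_uu = 252.3, S_ud = 156.6, S_dd = 97.2
Terminal payoffs (K − S): max(-102.3, 0) = 0, max(-6.6, 0) = 0, max(52.8, 0) = 52.8
Node u (S = 174): V_u = 1/1.03·[0.2364·0.0000 + 0.7636·0.0000] = 0.0000
Node d (S = 108): V_d = 1/1.03·[0.2364·0.0000 + 0.7636·52.8000] = 39.1456
Node 0 (S = 120): V_0 = 1/1.03·[0.2364·0.0000 + 0.7636·39.1456] = 29.0224

$29.02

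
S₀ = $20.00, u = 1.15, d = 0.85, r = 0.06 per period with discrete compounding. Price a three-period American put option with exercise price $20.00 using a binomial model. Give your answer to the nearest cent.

$1.03

Risk-neutral probability p = (1 + 0.06 − 0.85)/(1.15 − 0.85) = 0.2100/0.3000 = 0.7000
Terminal stock prices: S_uuu = 30.42, S_uud = 22.48, S_udd = 16.62, S_ddd = 12.28
Terminal payoffs (K − S): max(-10.42, 0) = 0, max(-2.482, 0) = 0, max(3.383, 0) = 3.383, max(7.718, 0) = 7.718
Node uu (S = 26.45): continuation = 1/1.06·[0.7000·0.0000 + 0.3000·0.0000] = 0.0000; exercise value = 0.0000 ≤ continuation, so V_uu = 0.0000
Node ud (S = 19.55): continuation = 1/1.06·[0.7000·0.0000 + 0.3000·3.3825] = 0.9573; exercise value = 0.4500 ≤ continuation, so V_ud = 0.9573
Node dd (S = 14.45): continuation = 1/1.06·[0.7000·3.3825 + 0.3000·7.7175] = 4.4179; exercise value = 5.5500 > continuation, so V_dd = 5.5500 (exercise)
Node u (S = 23): continuation = 1/1.06·[0.7000·0.0000 + 0.3000·0.9573] = 0.2709; exercise value = 0.0000 ≤ continuation, so V_u = 0.2709
Node d (S = 17): continuation = 1/1.06·[0.7000·0.9573 + 0.3000·5.5500] = 2.2029; exercise value = 3.0000 > continuation, so V_d = 3.0000 (exercise)
Node 0 (S = 20): continuation = 1/1.06·[0.7000·0.2709 + 0.3000·3.0000] = 1.0280; exercise value = 0.0000 ≤ continuation, so V_0 = 1.0280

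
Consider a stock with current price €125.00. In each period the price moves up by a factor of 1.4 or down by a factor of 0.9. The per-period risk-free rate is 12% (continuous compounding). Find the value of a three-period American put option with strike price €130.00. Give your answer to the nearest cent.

Risk-neutral probability p = (e^0.12 − 0.9)/(1.4 − 0.9) = 0.2275/0.5000 = 0.4550
Terminal stock prices: S_uuu = 343, S_uud = 220.5, S_udd = 141.8, S_ddd = 91.13
Terminal payoffs (K − S): max(-213, 0) = 0, max(-90.5, 0) = 0, max(-11.75, 0) = 0, max(38.87, 0) = 38.87
Node uu (S = 245): continuation = e^(−0.12)·[0.4550·0.0000 + 0.5450·0.0000] = 0.0000; exercise value = 0.0000 ≤ continuation, so V_uu = 0.0000
Node ud (S = 157.5): continuation = e^(−0.12)·[0.4550·0.0000 + 0.5450·0.0000] = 0.0000; exercise value = 0.0000 ≤ continuation, so V_ud = 0.0000
Node dd (S = 101.2): continuation = e^(−0.12)·[0.4550·0.0000 + 0.5450·38.8750] = 18.7913; exercise value = 28.7500 > continuation, so V_dd = 28.7500 (exercise)
Node u (S = 175): continuation = e^(−0.12)·[0.4550·0.0000 + 0.5450·0.0000] = 0.0000; exercise value = 0.0000 ≤ continuation, so V_u = 0.0000
Node d (S = 112.5): continuation = e^(−0.12)·[0.4550·0.0000 + 0.5450·28.7500] = 13.8971; exercise value = 17.5000 > continuation, so V_d = 17.5000 (exercise)
Node 0 (S = 125): continuation = e^(−0.12)·[0.4550·0.0000 + 0.5450·17.5000] = 8.4591; exercise value = 5.0000 ≤ continuation, so V_0 = 8.4591

€8.46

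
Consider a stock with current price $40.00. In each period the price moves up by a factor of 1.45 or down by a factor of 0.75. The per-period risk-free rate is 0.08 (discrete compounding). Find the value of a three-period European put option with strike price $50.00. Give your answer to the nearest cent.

$9.33

Risk-neutral probability p = (1 + 0.08 − 0.75)/(1.45 − 0.75) = 0.3300/0.7000 = 0.4714
Terminal stock prices: S_uuu = 121.9, S_uud = 63.07, S_udd = 32.62, S_ddd = 16.88
Terminal payoffs (K − S): max(-71.94, 0) = 0, max(-13.07, 0) = 0, max(17.38, 0) = 17.38, max(33.12, 0) = 33.12
Node uu (S = 84.1): V_uu = 1/1.08·[0.4714·0.0000 + 0.5286·0.0000] = 0.0000
Node ud (S = 43.5): V_ud = 1/1.08·[0.4714·0.0000 + 0.5286·17.3750] = 8.5036
Node dd (S = 22.5): V_dd = 1/1.08·[0.4714·17.3750 + 0.5286·33.1250] = 23.7963
Node u (S = 58): V_u = 1/1.08·[0.4714·0.0000 + 0.5286·8.5036] = 4.1618
Node d (S = 30): V_d = 1/1.08·[0.4714·8.5036 + 0.5286·23.7963] = 15.3582
Node 0 (S = 40): V_0 = 1/1.08·[0.4714·4.1618 + 0.5286·15.3582] = 9.3333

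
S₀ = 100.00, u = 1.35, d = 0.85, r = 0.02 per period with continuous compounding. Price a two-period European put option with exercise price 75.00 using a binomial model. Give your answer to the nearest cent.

1.15

Risk-neutral probability p = (e^0.02 − 0.85)/(1.35 − 0.85) = 0.1702/0.5000 = 0.3404
Terminal stock prices: S_uu = 182.3, S_ud = 114.8, S_dd = 72.25
Terminal payoffs (K − S): max(-107.3, 0) = 0, max(-39.75, 0) = 0, max(2.75, 0) = 2.75
Node u (S = 135): V_u = e^(−0.02)·[0.3404·0.0000 + 0.6596·0.0000] = 0.0000
Node d (S = 85): V_d = e^(−0.02)·[0.3404·0.0000 + 0.6596·2.7500] = 1.7780
Node 0 (S = 100): V_0 = e^(−0.02)·[0.3404·0.0000 + 0.6596·1.7780] = 1.1495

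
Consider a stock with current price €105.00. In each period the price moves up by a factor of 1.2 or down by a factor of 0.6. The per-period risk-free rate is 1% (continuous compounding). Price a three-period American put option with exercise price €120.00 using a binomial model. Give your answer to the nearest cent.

€31.48

Risk-neutral probability p = (e^0.01 − 0.6)/(1.2 − 0.6) = 0.4101/0.6000 = 0.6834
Terminal stock prices: S_uuu = 181.4, S_uud = 90.72, S_udd = 45.36, S_ddd = 22.68
Terminal payoffs (K − S): max(-61.44, 0) = 0, max(29.28, 0) = 29.28, max(74.64, 0) = 74.64, max(97.32, 0) = 97.32
Node uu (S = 151.2): continuation = e^(−0.01)·[0.6834·0.0000 + 0.3166·29.2800] = 9.1773; exercise value = 0.0000 ≤ continuation, so V_uu = 9.1773
Node ud (S = 75.6): continuation = e^(−0.01)·[0.6834·29.2800 + 0.3166·74.6400] = 43.2060; exercise value = 44.4000 > continuation, so V_ud = 44.4000 (exercise)
Node dd (S = 37.8): continuation = e^(−0.01)·[0.6834·74.6400 + 0.3166·97.3200] = 81.0060; exercise value = 82.2000 > continuation, so V_dd = 82.2000 (exercise)
Node u (S = 126): continuation = e^(−0.01)·[0.6834·9.1773 + 0.3166·44.4000] = 20.1260; exercise value = 0.0000 ≤ continuation, so V_u = 20.1260
Node d (S = 63): continuation = e^(−0.01)·[0.6834·44.4000 + 0.3166·82.2000] = 55.8060; exercise value = 57.0000 > continuation, so V_d = 57.0000 (exercise)
Node 0 (S = 105): continuation = e^(−0.01)·[0.6834·20.1260 + 0.3166·57.0000] = 31.4832; exercise value = 15.0000 ≤ continuation, so V_0 = 31.4832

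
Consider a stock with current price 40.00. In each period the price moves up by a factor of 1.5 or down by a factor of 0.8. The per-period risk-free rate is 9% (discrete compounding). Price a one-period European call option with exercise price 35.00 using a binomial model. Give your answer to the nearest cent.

Risk-neutral probability p = (1 + 0.09 − 0.8)/(1.5 − 0.8) = 0.2900/0.7000 = 0.4143
Terminal stock prices: S_u = 60, S_d = 32
Terminal payoffs (S − K): max(25, 0) = 25, max(-3, 0) = 0
Node 0 (S = 40): V_0 = 1/1.09·[0.4143·25.0000 + 0.5857·0.0000] = 9.5020

9.50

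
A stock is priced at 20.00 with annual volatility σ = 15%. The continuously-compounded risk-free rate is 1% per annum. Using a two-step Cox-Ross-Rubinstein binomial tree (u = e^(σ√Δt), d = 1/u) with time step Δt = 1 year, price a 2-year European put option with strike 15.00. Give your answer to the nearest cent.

CRR parameters: u = e^(σ√Δt) = e^(0.15·√1) = 1.1618, d = 1/u = 0.8607
Per-period rate: rΔt = 0.01·1 = 0.01, so R = e^0.01 = 1.0101
Risk-neutral probability p = (e^0.01 − 0.8607)/(1.1618 − 0.8607) = 0.1493/0.3011 = 0.4959
Terminal stock prices: S_uu = 27, S_ud = 20, S_dd = 14.82
Terminal payoffs (K − S): max(-12, 0) = 0, max(-5, 0) = 0, max(0.1836, 0) = 0.1836
Node u (S = 23.24): V_u = e^(−0.01)·[0.4959·0.0000 + 0.5041·0.0000] = 0.0000
Node d (S = 17.21): V_d = e^(−0.01)·[0.4959·0.0000 + 0.5041·0.1836] = 0.0916
Node 0 (S = 20): V_0 = e^(−0.01)·[0.4959·0.0000 + 0.5041·0.0916] = 0.0457

0.05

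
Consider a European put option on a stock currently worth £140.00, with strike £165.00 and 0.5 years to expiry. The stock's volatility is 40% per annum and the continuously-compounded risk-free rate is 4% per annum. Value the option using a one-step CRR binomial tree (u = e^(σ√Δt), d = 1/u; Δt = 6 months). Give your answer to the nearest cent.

CRR parameters: u = e^(σ√Δt) = e^(0.4·√0.5) = 1.3269, d = 1/u = 0.7536
Per-period rate: rΔt = 0.04·0.5 = 0.02, so R = e^0.02 = 1.0202
Risk-neutral probability p = (e^0.02 − 0.7536)/(1.3269 − 0.7536) = 0.2666/0.5733 = 0.4650
Terminal stock prices: S_u = 185.8, S_d = 105.5
Terminal payoffs (K − S): max(-20.77, 0) = 0, max(59.49, 0) = 59.49
Node 0 (S = 140): V_0 = e^(−0.02)·[0.4650·0.0000 + 0.5350·59.4906] = 31.1975

£31.20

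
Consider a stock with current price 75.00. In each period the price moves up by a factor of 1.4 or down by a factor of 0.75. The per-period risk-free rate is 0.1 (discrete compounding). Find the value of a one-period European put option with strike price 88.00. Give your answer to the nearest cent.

13.32

Risk-neutral probability p = (1 + 0.1 − 0.75)/(1.4 − 0.75) = 0.3500/0.6500 = 0.5385
Terminal stock prices: S_u = 105, S_d = 56.25
Terminal payoffs (K − S): max(-17, 0) = 0, max(31.75, 0) = 31.75
Node 0 (S = 75): V_0 = 1/1.1·[0.5385·0.0000 + 0.4615·31.7500] = 13.3217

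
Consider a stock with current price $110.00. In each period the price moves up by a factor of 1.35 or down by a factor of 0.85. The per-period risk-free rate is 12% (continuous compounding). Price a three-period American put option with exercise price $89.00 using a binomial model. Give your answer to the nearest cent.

Risk-neutral probability p = (e^0.12 − 0.85)/(1.35 − 0.85) = 0.2775/0.5000 = 0.5550
Terminal stock prices: S_uuu = 270.6, S_uud = 170.4, S_udd = 107.3, S_ddd = 67.55
Terminal payoffs (K − S): max(-181.6, 0) = 0, max(-81.4, 0) = 0, max(-18.29, 0) = 0, max(21.45, 0) = 21.45
Node uu (S = 200.5): continuation = e^(−0.12)·[0.5550·0.0000 + 0.4450·0.0000] = 0.0000; exercise value = 0.0000 ≤ continuation, so V_uu = 0.0000
Node ud (S = 126.2): continuation = e^(−0.12)·[0.5550·0.0000 + 0.4450·0.0000] = 0.0000; exercise value = 0.0000 ≤ continuation, so V_ud = 0.0000
Node dd (S = 79.47): continuation = e^(−0.12)·[0.5550·0.0000 + 0.4450·21.4463] = 8.4645; exercise value = 9.5250 > continuation, so V_dd = 9.5250 (exercise)
Node u (S = 148.5): continuation = e^(−0.12)·[0.5550·0.0000 + 0.4450·0.0000] = 0.0000; exercise value = 0.0000 ≤ continuation, so V_u = 0.0000
Node d (S = 93.5): continuation = e^(−0.12)·[0.5550·0.0000 + 0.4450·9.5250] = 3.7594; exercise value = 0.0000 ≤ continuation, so V_d = 3.7594
Node 0 (S = 110): continuation = e^(−0.12)·[0.5550·0.0000 + 0.4450·3.7594] = 1.4838; exercise value = 0.0000 ≤ continuation, so V_0 = 1.4838

$1.48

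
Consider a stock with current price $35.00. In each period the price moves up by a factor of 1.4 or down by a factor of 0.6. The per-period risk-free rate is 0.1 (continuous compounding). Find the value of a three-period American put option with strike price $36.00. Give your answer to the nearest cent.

$6.26

Risk-neutral probability p = (e^0.1 − 0.6)/(1.4 − 0.6) = 0.5052/0.8000 = 0.6315
Terminal stock prices: S_uuu = 96.04, S_uud = 41.16, S_udd = 17.64, S_ddd = 7.56
Terminal payoffs (K − S): max(-60.04, 0) = 0, max(-5.16, 0) = 0, max(18.36, 0) = 18.36, max(28.44, 0) = 28.44
Node uu (S = 68.6): continuation = e^(−0.1)·[0.6315·0.0000 + 0.3685·0.0000] = 0.0000; exercise value = 0.0000 ≤ continuation, so V_uu = 0.0000
Node ud (S = 29.4): continuation = e^(−0.1)·[0.6315·0.0000 + 0.3685·18.3600] = 6.1224; exercise value = 6.6000 > continuation, so V_ud = 6.6000 (exercise)
Node dd (S = 12.6): continuation = e^(−0.1)·[0.6315·18.3600 + 0.3685·28.4400] = 19.9741; exercise value = 23.4000 > continuation, so V_dd = 23.4000 (exercise)
Node u (S = 49): continuation = e^(−0.1)·[0.6315·0.0000 + 0.3685·6.6000] = 2.2009; exercise value = 0.0000 ≤ continuation, so V_u = 2.2009
Node d (S = 21): continuation = e^(−0.1)·[0.6315·6.6000 + 0.3685·23.4000] = 11.5741; exercise value = 15.0000 > continuation, so V_d = 15.0000 (exercise)
Node 0 (S = 35): continuation = e^(−0.1)·[0.6315·2.2009 + 0.3685·15.0000] = 6.2595; exercise value = 1.0000 ≤ continuation, so V_0 = 6.2595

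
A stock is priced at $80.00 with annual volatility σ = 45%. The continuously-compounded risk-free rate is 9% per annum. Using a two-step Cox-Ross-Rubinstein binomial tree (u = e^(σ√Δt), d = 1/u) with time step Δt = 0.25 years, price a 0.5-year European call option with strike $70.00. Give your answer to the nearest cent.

CRR parameters: u = e^(σ√Δt) = e^(0.45·√0.25) = 1.2523, d = 1/u = 0.7985
Per-period rate: rΔt = 0.09·0.25 = 0.0225, so R = e^0.0225 = 1.0228
Risk-neutral probability p = (e^0.0225 − 0.7985)/(1.2523 − 0.7985) = 0.2242/0.4538 = 0.4941
Terminal stock prices: S_uu = 125.5, S_ud = 80, S_dd = 51.01
Terminal payoffs (S − K): max(55.46, 0) = 55.46, max(10, 0) = 10, max(-18.99, 0) = 0
Node u (S = 100.2): V_u = e^(−0.0225)·[0.4941·55.4650 + 0.5059·10.0000] = 31.7432
Node d (S = 63.88): V_d = e^(−0.0225)·[0.4941·10.0000 + 0.5059·0.0000] = 4.8313
Node 0 (S = 80): V_0 = e^(−0.0225)·[0.4941·31.7432 + 0.5059·4.8313] = 17.7259

$17.73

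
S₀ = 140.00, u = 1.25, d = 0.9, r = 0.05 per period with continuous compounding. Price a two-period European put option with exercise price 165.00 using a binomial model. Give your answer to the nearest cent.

18.38

Risk-neutral probability p = (e^0.05 − 0.9)/(1.25 − 0.9) = 0.1513/0.3500 = 0.4322
Terminal stock prices: S_uu = 218.8, S_ud = 157.5, S_dd = 113.4
Terminal payoffs (K − S): max(-53.75, 0) = 0, max(7.5, 0) = 7.5, max(51.6, 0) = 51.6
Node u (S = 175): V_u = e^(−0.05)·[0.4322·0.0000 + 0.5678·7.5000] = 4.0508
Node d (S = 126): V_d = e^(−0.05)·[0.4322·7.5000 + 0.5678·51.6000] = 30.9529
Node 0 (S = 140): V_0 = e^(−0.05)·[0.4322·4.0508 + 0.5678·30.9529] = 18.3832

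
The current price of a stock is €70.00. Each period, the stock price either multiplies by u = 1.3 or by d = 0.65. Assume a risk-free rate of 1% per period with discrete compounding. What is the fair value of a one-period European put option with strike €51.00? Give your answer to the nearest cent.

Risk-neutral probability p = (1 + 0.01 − 0.65)/(1.3 − 0.65) = 0.3600/0.6500 = 0.5538
Terminal stock prices: S_u = 91, S_d = 45.5
Terminal payoffs (K − S): max(-40, 0) = 0, max(5.5, 0) = 5.5
Node 0 (S = 70): V_0 = 1/1.01·[0.5538·0.0000 + 0.4462·5.5000] = 2.4296

€2.43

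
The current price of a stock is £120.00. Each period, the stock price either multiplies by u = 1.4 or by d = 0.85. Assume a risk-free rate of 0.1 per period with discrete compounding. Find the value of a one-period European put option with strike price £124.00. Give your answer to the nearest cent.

Risk-neutral probability p = (1 + 0.1 − 0.85)/(1.4 − 0.85) = 0.2500/0.5500 = 0.4545
Terminal stock prices: S_u = 168, S_d = 102
Terminal payoffs (K − S): max(-44, 0) = 0, max(22, 0) = 22
Node 0 (S = 120): V_0 = 1/1.1·[0.4545·0.0000 + 0.5455·22.0000] = 10.9091

£10.91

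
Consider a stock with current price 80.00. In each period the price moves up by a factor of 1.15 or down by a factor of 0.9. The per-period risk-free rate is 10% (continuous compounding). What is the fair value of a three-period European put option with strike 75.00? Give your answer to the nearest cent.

Risk-neutral probability p = (e^0.1 − 0.9)/(1.15 − 0.9) = 0.2052/0.2500 = 0.8207
Terminal stock prices: S_uuu = 121.7, S_uud = 95.22, S_udd = 74.52, S_ddd = 58.32
Terminal payoffs (K − S): max(-46.67, 0) = 0, max(-20.22, 0) = 0, max(0.48, 0) = 0.48, max(16.68, 0) = 16.68
Node uu (S = 105.8): V_uu = e^(−0.1)·[0.8207·0.0000 + 0.1793·0.0000] = 0.0000
Node ud (S = 82.8): V_ud = e^(−0.1)·[0.8207·0.0000 + 0.1793·0.4800] = 0.0779
Node dd (S = 64.8): V_dd = e^(−0.1)·[0.8207·0.4800 + 0.1793·16.6800] = 3.0628
Node u (S = 92): V_u = e^(−0.1)·[0.8207·0.0000 + 0.1793·0.0779] = 0.0126
Node d (S = 72): V_d = e^(−0.1)·[0.8207·0.0779 + 0.1793·3.0628] = 0.5548
Node 0 (S = 80): V_0 = e^(−0.1)·[0.8207·0.0126 + 0.1793·0.5548] = 0.0994

0.10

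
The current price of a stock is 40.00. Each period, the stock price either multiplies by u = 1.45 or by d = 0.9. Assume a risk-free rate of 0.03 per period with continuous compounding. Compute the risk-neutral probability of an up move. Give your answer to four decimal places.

p = 0.2372

Risk-neutral probability p = (e^0.03 − 0.9)/(1.45 − 0.9) = 0.1305/0.5500 = 0.2372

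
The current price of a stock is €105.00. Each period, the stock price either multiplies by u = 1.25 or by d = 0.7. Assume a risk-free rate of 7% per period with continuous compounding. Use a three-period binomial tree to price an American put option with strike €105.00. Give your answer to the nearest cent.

Risk-neutral probability p = (e^0.07 − 0.7)/(1.25 − 0.7) = 0.3725/0.5500 = 0.6773
Terminal stock prices: S_uuu = 205.1, S_uud = 114.8, S_udd = 64.31, S_ddd = 36.01
Terminal payoffs (K − S): max(-100.1, 0) = 0, max(-9.844, 0) = 0, max(40.69, 0) = 40.69, max(68.99, 0) = 68.99
Node uu (S = 164.1): continuation = e^(−0.07)·[0.6773·0.0000 + 0.3227·0.0000] = 0.0000; exercise value = 0.0000 ≤ continuation, so V_uu = 0.0000
Node ud (S = 91.88): continuation = e^(−0.07)·[0.6773·0.0000 + 0.3227·40.6875] = 12.2427; exercise value = 13.1250 > continuation, so V_ud = 13.1250 (exercise)
Node dd (S = 51.45): continuation = e^(−0.07)·[0.6773·40.6875 + 0.3227·68.9850] = 46.4514; exercise value = 53.5500 > continuation, so V_dd = 53.5500 (exercise)
Node u (S = 131.2): continuation = e^(−0.07)·[0.6773·0.0000 + 0.3227·13.1250] = 3.9492; exercise value = 0.0000 ≤ continuation, so V_u = 3.9492
Node d (S = 73.5): continuation = e^(−0.07)·[0.6773·13.1250 + 0.3227·53.5500] = 24.4014; exercise value = 31.5000 > continuation, so V_d = 31.5000 (exercise)
Node 0 (S = 105): continuation = e^(−0.07)·[0.6773·3.9492 + 0.3227·31.5000] = 11.9721; exercise value = 0.0000 ≤ continuation, so V_0 = 11.9721

€11.97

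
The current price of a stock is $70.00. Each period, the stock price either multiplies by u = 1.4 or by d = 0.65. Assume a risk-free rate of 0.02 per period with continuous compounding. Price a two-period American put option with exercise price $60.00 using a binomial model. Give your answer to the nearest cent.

$7.50

Risk-neutral probability p = (e^0.02 − 0.65)/(1.4 − 0.65) = 0.3702/0.7500 = 0.4936
Terminal stock prices: S_uu = 137.2, S_ud = 63.7, S_dd = 29.58
Terminal payoffs (K − S): max(-77.2, 0) = 0, max(-3.7, 0) = 0, max(30.42, 0) = 30.42
Node u (S = 98): continuation = e^(−0.02)·[0.4936·0.0000 + 0.5064·0.0000] = 0.0000; exercise value = 0.0000 ≤ continuation, so V_u = 0.0000
Node d (S = 45.5): continuation = e^(−0.02)·[0.4936·0.0000 + 0.5064·30.4250] = 15.1021; exercise value = 14.5000 ≤ continuation, so V_d = 15.1021
Node 0 (S = 70): continuation = e^(−0.02)·[0.4936·0.0000 + 0.5064·15.1021] = 7.4962; exercise value = 0.0000 ≤ continuation, so V_0 = 7.4962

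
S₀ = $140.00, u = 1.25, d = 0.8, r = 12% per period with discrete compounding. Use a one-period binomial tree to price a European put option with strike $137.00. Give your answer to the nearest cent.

$6.45

Risk-neutral probability p = (1 + 0.12 − 0.8)/(1.25 − 0.8) = 0.3200/0.4500 = 0.7111
Terminal stock prices: S_u = 175, S_d = 112
Terminal payoffs (K − S): max(-38, 0) = 0, max(25, 0) = 25
Node 0 (S = 140): V_0 = 1/1.12·[0.7111·0.0000 + 0.2889·25.0000] = 6.4484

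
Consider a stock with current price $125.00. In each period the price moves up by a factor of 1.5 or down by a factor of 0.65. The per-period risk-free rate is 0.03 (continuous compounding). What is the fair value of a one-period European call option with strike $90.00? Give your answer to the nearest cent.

$42.35

Risk-neutral probability p = (e^0.03 − 0.65)/(1.5 − 0.65) = 0.3805/0.8500 = 0.4476
Terminal stock prices: S_u = 187.5, S_d = 81.25
Terminal payoffs (S − K): max(97.5, 0) = 97.5, max(-8.75, 0) = 0
Node 0 (S = 125): V_0 = e^(−0.03)·[0.4476·97.5000 + 0.5524·0.0000] = 42.3506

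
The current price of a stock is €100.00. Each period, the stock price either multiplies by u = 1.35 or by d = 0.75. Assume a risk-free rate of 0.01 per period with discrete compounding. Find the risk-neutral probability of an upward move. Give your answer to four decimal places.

Risk-neutral probability p = (1 + 0.01 − 0.75)/(1.35 − 0.75) = 0.2600/0.6000 = 0.4333

p = 0.4333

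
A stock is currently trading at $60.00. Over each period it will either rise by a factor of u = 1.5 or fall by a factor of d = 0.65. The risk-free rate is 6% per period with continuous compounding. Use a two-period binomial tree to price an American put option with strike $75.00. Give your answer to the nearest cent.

$21.13

Risk-neutral probability p = (e^0.06 − 0.65)/(1.5 − 0.65) = 0.4118/0.8500 = 0.4845
Terminal stock prices: S_uu = 135, S_ud = 58.5, S_dd = 25.35
Terminal payoffs (K − S): max(-60, 0) = 0, max(16.5, 0) = 16.5, max(49.65, 0) = 49.65
Node u (S = 90): continuation = e^(−0.06)·[0.4845·0.0000 + 0.5155·16.5000] = 8.0102; exercise value = 0.0000 ≤ continuation, so V_u = 8.0102
Node d (S = 39): continuation = e^(−0.06)·[0.4845·16.5000 + 0.5155·49.6500] = 31.6323; exercise value = 36.0000 > continuation, so V_d = 36.0000 (exercise)
Node 0 (S = 60): continuation = e^(−0.06)·[0.4845·8.0102 + 0.5155·36.0000] = 21.1318; exercise value = 15.0000 ≤ continuation, so V_0 = 21.1318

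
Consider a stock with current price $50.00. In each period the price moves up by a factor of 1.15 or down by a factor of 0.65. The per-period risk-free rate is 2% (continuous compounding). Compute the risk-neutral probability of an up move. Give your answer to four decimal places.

Risk-neutral probability p = (e^0.02 − 0.65)/(1.15 − 0.65) = 0.3702/0.5000 = 0.7404

p = 0.7404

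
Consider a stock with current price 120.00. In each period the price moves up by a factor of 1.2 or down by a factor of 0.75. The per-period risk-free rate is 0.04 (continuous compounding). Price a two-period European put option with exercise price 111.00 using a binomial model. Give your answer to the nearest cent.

6.29

Risk-neutral probability p = (e^0.04 − 0.75)/(1.2 − 0.75) = 0.2908/0.4500 = 0.6462
Terminal stock prices: S_uu = 172.8, S_ud = 108, S_dd = 67.5
Terminal payoffs (K − S): max(-61.8, 0) = 0, max(3, 0) = 3, max(43.5, 0) = 43.5
Node u (S = 144): V_u = e^(−0.04)·[0.6462·0.0000 + 0.3538·3.0000] = 1.0196
Node d (S = 90): V_d = e^(−0.04)·[0.6462·3.0000 + 0.3538·43.5000] = 16.6476
Node 0 (S = 120): V_0 = e^(−0.04)·[0.6462·1.0196 + 0.3538·16.6476] = 6.2914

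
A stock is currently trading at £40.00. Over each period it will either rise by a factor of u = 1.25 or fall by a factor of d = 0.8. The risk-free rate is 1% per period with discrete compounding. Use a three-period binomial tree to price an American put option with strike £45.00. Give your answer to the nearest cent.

£8.76

Risk-neutral probability p = (1 + 0.01 − 0.8)/(1.25 − 0.8) = 0.2100/0.4500 = 0.4667
Terminal stock prices: S_uuu = 78.12, S_uud = 50, S_udd = 32, S_ddd = 20.48
Terminal payoffs (K − S): max(-33.12, 0) = 0, max(-5, 0) = 0, max(13, 0) = 13, max(24.52, 0) = 24.52
Node uu (S = 62.5): continuation = 1/1.01·[0.4667·0.0000 + 0.5333·0.0000] = 0.0000; exercise value = 0.0000 ≤ continuation, so V_uu = 0.0000
Node ud (S = 40): continuation = 1/1.01·[0.4667·0.0000 + 0.5333·13.0000] = 6.8647; exercise value = 5.0000 ≤ continuation, so V_ud = 6.8647
Node dd (S = 25.6): continuation = 1/1.01·[0.4667·13.0000 + 0.5333·24.5200] = 18.9545; exercise value = 19.4000 > continuation, so V_dd = 19.4000 (exercise)
Node u (S = 50): continuation = 1/1.01·[0.4667·0.0000 + 0.5333·6.8647] = 3.6249; exercise value = 0.0000 ≤ continuation, so V_u = 3.6249
Node d (S = 32): continuation = 1/1.01·[0.4667·6.8647 + 0.5333·19.4000] = 13.4160; exercise value = 13.0000 ≤ continuation, so V_d = 13.4160
Node 0 (S = 40): continuation = 1/1.01·[0.4667·3.6249 + 0.5333·13.4160] = 8.7592; exercise value = 5.0000 ≤ continuation, so V_0 = 8.7592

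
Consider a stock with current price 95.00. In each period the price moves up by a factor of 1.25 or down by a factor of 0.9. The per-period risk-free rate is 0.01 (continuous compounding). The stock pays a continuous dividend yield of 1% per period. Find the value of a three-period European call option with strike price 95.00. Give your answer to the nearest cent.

9.11

Per-period risk-free factor R = e^0.01 = 1.0101; dividend-adjusted growth = e^(0.01−0.01) = 1.0000.
Risk-neutral probability p = (1.0000 − 0.9)/(1.25 − 0.9) = 0.1000/0.3500 = 0.2857
Terminal stock prices: S_uuu = 185.5, S_uud = 133.6, S_udd = 96.19, S_ddd = 69.26
Terminal payoffs (S − K): max(90.55, 0) = 90.55, max(38.59, 0) = 38.59, max(1.188, 0) = 1.188, max(-25.74, 0) = 0
Node uu (S = 148.4): V_uu = e^(−0.01)·[0.2857·90.5469 + 0.7143·38.5938] = 52.9058
Node ud (S = 106.9): V_ud = e^(−0.01)·[0.2857·38.5938 + 0.7143·1.1875] = 11.7568
Node dd (S = 76.95): V_dd = e^(−0.01)·[0.2857·1.1875 + 0.7143·0.0000] = 0.3359
Node u (S = 118.8): V_u = e^(−0.01)·[0.2857·52.9058 + 0.7143·11.7568] = 23.2797
Node d (S = 85.5): V_d = e^(−0.01)·[0.2857·11.7568 + 0.7143·0.3359] = 3.5632
Node 0 (S = 95): V_0 = e^(−0.01)·[0.2857·23.2797 + 0.7143·3.5632] = 9.1050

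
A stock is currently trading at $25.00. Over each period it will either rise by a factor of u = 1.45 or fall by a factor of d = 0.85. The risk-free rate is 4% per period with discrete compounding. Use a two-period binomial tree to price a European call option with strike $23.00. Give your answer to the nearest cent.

$5.87

Risk-neutral probability p = (1 + 0.04 − 0.85)/(1.45 − 0.85) = 0.1900/0.6000 = 0.3167
Terminal stock prices: S_uu = 52.56, S_ud = 30.81, S_dd = 18.06
Terminal payoffs (S − K): max(29.56, 0) = 29.56, max(7.812, 0) = 7.812, max(-4.938, 0) = 0
Node u (S = 36.25): V_u = 1/1.04·[0.3167·29.5625 + 0.6833·7.8125] = 14.1346
Node d (S = 21.25): V_d = 1/1.04·[0.3167·7.8125 + 0.6833·0.0000] = 2.3788
Node 0 (S = 25): V_0 = 1/1.04·[0.3167·14.1346 + 0.6833·2.3788] = 5.8668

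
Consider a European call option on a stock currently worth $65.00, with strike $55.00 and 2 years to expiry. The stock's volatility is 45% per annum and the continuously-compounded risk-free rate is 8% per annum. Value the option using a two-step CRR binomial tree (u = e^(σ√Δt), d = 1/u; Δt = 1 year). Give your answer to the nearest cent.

CRR parameters: u = e^(σ√Δt) = e^(0.45·√1) = 1.5683, d = 1/u = 0.6376
Per-period rate: rΔt = 0.08·1 = 0.08, so R = e^0.08 = 1.0833
Risk-neutral probability p = (e^0.08 − 0.6376)/(1.5683 − 0.6376) = 0.4457/0.9307 = 0.4789
Terminal stock prices: S_uu = 159.9, S_ud = 65, S_dd = 26.43
Terminal payoffs (S − K): max(104.9, 0) = 104.9, max(10, 0) = 10, max(-28.57, 0) = 0
Node u (S = 101.9): V_u = e^(−0.08)·[0.4789·104.8742 + 0.5211·10.0000] = 51.1689
Node d (S = 41.45): V_d = e^(−0.08)·[0.4789·10.0000 + 0.5211·0.0000] = 4.4204
Node 0 (S = 65): V_0 = e^(−0.08)·[0.4789·51.1689 + 0.5211·4.4204] = 24.7450

$24.74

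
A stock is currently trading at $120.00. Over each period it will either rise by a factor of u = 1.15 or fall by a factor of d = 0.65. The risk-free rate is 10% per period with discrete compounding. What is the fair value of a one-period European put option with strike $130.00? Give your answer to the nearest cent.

Risk-neutral probability p = (1 + 0.1 − 0.65)/(1.15 − 0.65) = 0.4500/0.5000 = 0.9000
Terminal stock prices: S_u = 138, S_d = 78
Terminal payoffs (K − S): max(-8, 0) = 0, max(52, 0) = 52
Node 0 (S = 120): V_0 = 1/1.1·[0.9000·0.0000 + 0.1000·52.0000] = 4.7273

$4.73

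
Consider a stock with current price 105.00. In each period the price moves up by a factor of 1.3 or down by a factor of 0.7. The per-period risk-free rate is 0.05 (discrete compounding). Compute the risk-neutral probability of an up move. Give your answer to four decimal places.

p = 0.5833

Risk-neutral probability p = (1 + 0.05 − 0.7)/(1.3 − 0.7) = 0.3500/0.6000 = 0.5833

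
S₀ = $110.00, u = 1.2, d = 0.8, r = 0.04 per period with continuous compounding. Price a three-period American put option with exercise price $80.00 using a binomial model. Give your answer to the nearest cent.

$1.40

Risk-neutral probability p = (e^0.04 − 0.8)/(1.2 − 0.8) = 0.2408/0.4000 = 0.6020
Terminal stock prices: S_uuu = 190.1, S_uud = 126.7, S_udd = 84.48, S_ddd = 56.32
Terminal payoffs (K − S): max(-110.1, 0) = 0, max(-46.72, 0) = 0, max(-4.48, 0) = 0, max(23.68, 0) = 23.68
Node uu (S = 158.4): continuation = e^(−0.04)·[0.6020·0.0000 + 0.3980·0.0000] = 0.0000; exercise value = 0.0000 ≤ continuation, so V_uu = 0.0000
Node ud (S = 105.6): continuation = e^(−0.04)·[0.6020·0.0000 + 0.3980·0.0000] = 0.0000; exercise value = 0.0000 ≤ continuation, so V_ud = 0.0000
Node dd (S = 70.4): continuation = e^(−0.04)·[0.6020·0.0000 + 0.3980·23.6800] = 9.0545; exercise value = 9.6000 > continuation, so V_dd = 9.6000 (exercise)
Node u (S = 132): continuation = e^(−0.04)·[0.6020·0.0000 + 0.3980·0.0000] = 0.0000; exercise value = 0.0000 ≤ continuation, so V_u = 0.0000
Node d (S = 88): continuation = e^(−0.04)·[0.6020·0.0000 + 0.3980·9.6000] = 3.6707; exercise value = 0.0000 ≤ continuation, so V_d = 3.6707
Node 0 (S = 110): continuation = e^(−0.04)·[0.6020·0.0000 + 0.3980·3.6707] = 1.4036; exercise value = 0.0000 ≤ continuation, so V_0 = 1.4036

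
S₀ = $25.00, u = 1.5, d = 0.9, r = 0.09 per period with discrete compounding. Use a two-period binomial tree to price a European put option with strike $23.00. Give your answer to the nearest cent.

$1.08

Risk-neutral probability p = (1 + 0.09 − 0.9)/(1.5 − 0.9) = 0.1900/0.6000 = 0.3167
Terminal stock prices: S_uu = 56.25, S_ud = 33.75, S_dd = 20.25
Terminal payoffs (K − S): max(-33.25, 0) = 0, max(-10.75, 0) = 0, max(2.75, 0) = 2.75
Node u (S = 37.5): V_u = 1/1.09·[0.3167·0.0000 + 0.6833·0.0000] = 0.0000
Node d (S = 22.5): V_d = 1/1.09·[0.3167·0.0000 + 0.6833·2.7500] = 1.7240
Node 0 (S = 25): V_0 = 1/1.09·[0.3167·0.0000 + 0.6833·1.7240] = 1.0808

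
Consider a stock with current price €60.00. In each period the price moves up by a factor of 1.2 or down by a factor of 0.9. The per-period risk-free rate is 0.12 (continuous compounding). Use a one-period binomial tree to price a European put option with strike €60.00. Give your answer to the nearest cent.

Risk-neutral probability p = (e^0.12 − 0.9)/(1.2 − 0.9) = 0.2275/0.3000 = 0.7583
Terminal stock prices: S_u = 72, S_d = 54
Terminal payoffs (K − S): max(-12, 0) = 0, max(6, 0) = 6
Node 0 (S = 60): V_0 = e^(−0.12)·[0.7583·0.0000 + 0.2417·6.0000] = 1.2861

€1.29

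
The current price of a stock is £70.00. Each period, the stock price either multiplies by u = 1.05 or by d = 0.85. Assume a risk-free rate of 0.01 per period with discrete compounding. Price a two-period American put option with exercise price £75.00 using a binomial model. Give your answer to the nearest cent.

£5.03

Risk-neutral probability p = (1 + 0.01 − 0.85)/(1.05 − 0.85) = 0.1600/0.2000 = 0.8000
Terminal stock prices: S_uu = 77.17, S_ud = 62.48, S_dd = 50.57
Terminal payoffs (K − S): max(-2.175, 0) = 0, max(12.52, 0) = 12.52, max(24.43, 0) = 24.43
Node u (S = 73.5): continuation = 1/1.01·[0.8000·0.0000 + 0.2000·12.5250] = 2.4802; exercise value = 1.5000 ≤ continuation, so V_u = 2.4802
Node d (S = 59.5): continuation = 1/1.01·[0.8000·12.5250 + 0.2000·24.4250] = 14.7574; exercise value = 15.5000 > continuation, so V_d = 15.5000 (exercise)
Node 0 (S = 70): continuation = 1/1.01·[0.8000·2.4802 + 0.2000·15.5000] = 5.0338; exercise value = 5.0000 ≤ continuation, so V_0 = 5.0338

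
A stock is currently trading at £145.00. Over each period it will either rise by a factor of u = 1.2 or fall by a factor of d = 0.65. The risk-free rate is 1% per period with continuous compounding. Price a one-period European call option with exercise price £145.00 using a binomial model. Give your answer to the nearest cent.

£18.80

Risk-neutral probability p = (e^0.01 − 0.65)/(1.2 − 0.65) = 0.3601/0.5500 = 0.6546
Terminal stock prices: S_u = 174, S_d = 94.25
Terminal payoffs (S − K): max(29, 0) = 29, max(-50.75, 0) = 0
Node 0 (S = 145): V_0 = e^(−0.01)·[0.6546·29.0000 + 0.3454·0.0000] = 18.7956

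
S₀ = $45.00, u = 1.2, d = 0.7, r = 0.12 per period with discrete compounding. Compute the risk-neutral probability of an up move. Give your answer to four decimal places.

p = 0.8400

Risk-neutral probability p = (1 + 0.12 − 0.7)/(1.2 − 0.7) = 0.4200/0.5000 = 0.8400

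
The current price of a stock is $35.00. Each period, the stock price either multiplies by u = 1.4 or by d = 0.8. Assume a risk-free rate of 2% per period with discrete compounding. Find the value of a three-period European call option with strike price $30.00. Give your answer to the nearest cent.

Risk-neutral probability p = (1 + 0.02 − 0.8)/(1.4 − 0.8) = 0.2200/0.6000 = 0.3667
Terminal stock prices: S_uuu = 96.04, S_uud = 54.88, S_udd = 31.36, S_ddd = 17.92
Terminal payoffs (S − K): max(66.04, 0) = 66.04, max(24.88, 0) = 24.88, max(1.36, 0) = 1.36, max(-12.08, 0) = 0
Node uu (S = 68.6): V_uu = 1/1.02·[0.3667·66.0400 + 0.6333·24.8800] = 39.1882
Node ud (S = 39.2): V_ud = 1/1.02·[0.3667·24.8800 + 0.6333·1.3600] = 9.7882
Node dd (S = 22.4): V_dd = 1/1.02·[0.3667·1.3600 + 0.6333·0.0000] = 0.4889
Node u (S = 49): V_u = 1/1.02·[0.3667·39.1882 + 0.6333·9.7882] = 20.1649
Node d (S = 28): V_d = 1/1.02·[0.3667·9.7882 + 0.6333·0.4889] = 3.8222
Node 0 (S = 35): V_0 = 1/1.02·[0.3667·20.1649 + 0.6333·3.8222] = 9.6221

$9.62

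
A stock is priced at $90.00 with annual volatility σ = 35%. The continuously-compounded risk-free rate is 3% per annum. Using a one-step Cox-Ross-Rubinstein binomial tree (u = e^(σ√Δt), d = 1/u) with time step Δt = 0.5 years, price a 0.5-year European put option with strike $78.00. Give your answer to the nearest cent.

CRR parameters: u = e^(σ√Δt) = e^(0.35·√0.5) = 1.2808, d = 1/u = 0.7808
Per-period rate: rΔt = 0.03·0.5 = 0.015, so R = e^0.015 = 1.0151
Risk-neutral probability p = (e^0.015 − 0.7808)/(1.2808 − 0.7808) = 0.2344/0.5000 = 0.4687
Terminal stock prices: S_u = 115.3, S_d = 70.27
Terminal payoffs (K − S): max(-37.27, 0) = 0, max(7.732, 0) = 7.732
Node 0 (S = 90): V_0 = e^(−0.015)·[0.4687·0.0000 + 0.5313·7.7316] = 4.0469

$4.05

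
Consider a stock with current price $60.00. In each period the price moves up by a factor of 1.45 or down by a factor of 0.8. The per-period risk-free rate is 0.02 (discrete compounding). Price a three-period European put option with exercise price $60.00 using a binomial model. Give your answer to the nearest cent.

Risk-neutral probability p = (1 + 0.02 − 0.8)/(1.45 − 0.8) = 0.2200/0.6500 = 0.3385
Terminal stock prices: S_uuu = 182.9, S_uud = 100.9, S_udd = 55.68, S_ddd = 30.72
Terminal payoffs (K − S): max(-122.9, 0) = 0, max(-40.92, 0) = 0, max(4.32, 0) = 4.32, max(29.28, 0) = 29.28
Node uu (S = 126.2): V_uu = 1/1.02·[0.3385·0.0000 + 0.6615·0.0000] = 0.0000
Node ud (S = 69.6): V_ud = 1/1.02·[0.3385·0.0000 + 0.6615·4.3200] = 2.8018
Node dd (S = 38.4): V_dd = 1/1.02·[0.3385·4.3200 + 0.6615·29.2800] = 20.4235
Node u (S = 87): V_u = 1/1.02·[0.3385·0.0000 + 0.6615·2.8018] = 1.8172
Node d (S = 48): V_d = 1/1.02·[0.3385·2.8018 + 0.6615·20.4235] = 14.1757
Node 0 (S = 60): V_0 = 1/1.02·[0.3385·1.8172 + 0.6615·14.1757] = 9.7969

$9.80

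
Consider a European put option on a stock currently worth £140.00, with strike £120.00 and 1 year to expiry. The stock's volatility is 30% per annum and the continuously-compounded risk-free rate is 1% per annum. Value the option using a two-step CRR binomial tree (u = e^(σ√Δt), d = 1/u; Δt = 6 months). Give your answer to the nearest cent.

£8.23

CRR parameters: u = e^(σ√Δt) = e^(0.3·√0.5) = 1.2363, d = 1/u = 0.8089
Per-period rate: rΔt = 0.01·0.5 = 0.005, so R = e^0.005 = 1.0050
Risk-neutral probability p = (e^0.005 − 0.8089)/(1.2363 − 0.8089) = 0.1962/0.4275 = 0.4589
Terminal stock prices: S_uu = 214, S_ud = 140, S_dd = 91.6
Terminal payoffs (K − S): max(-93.99, 0) = 0, max(-20, 0) = 0, max(28.4, 0) = 28.4
Node u (S = 173.1): V_u = e^(−0.005)·[0.4589·0.0000 + 0.5411·0.0000] = 0.0000
Node d (S = 113.2): V_d = e^(−0.005)·[0.4589·0.0000 + 0.5411·28.4048] = 15.2934
Node 0 (S = 140): V_0 = e^(−0.005)·[0.4589·0.0000 + 0.5411·15.2934] = 8.2341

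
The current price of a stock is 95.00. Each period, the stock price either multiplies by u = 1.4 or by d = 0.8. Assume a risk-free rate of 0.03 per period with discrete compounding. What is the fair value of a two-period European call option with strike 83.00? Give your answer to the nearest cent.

24.72

Risk-neutral probability p = (1 + 0.03 − 0.8)/(1.4 − 0.8) = 0.2300/0.6000 = 0.3833
Terminal stock prices: S_uu = 186.2, S_ud = 106.4, S_dd = 60.8
Terminal payoffs (S − K): max(103.2, 0) = 103.2, max(23.4, 0) = 23.4, max(-22.2, 0) = 0
Node u (S = 133): V_u = 1/1.03·[0.3833·103.2000 + 0.6167·23.4000] = 52.4175
Node d (S = 76): V_d = 1/1.03·[0.3833·23.4000 + 0.6167·0.0000] = 8.7087
Node 0 (S = 95): V_0 = 1/1.03·[0.3833·52.4175 + 0.6167·8.7087] = 24.7221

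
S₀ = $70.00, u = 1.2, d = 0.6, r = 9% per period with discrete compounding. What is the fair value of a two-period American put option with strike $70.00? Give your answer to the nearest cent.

Risk-neutral probability p = (1 + 0.09 − 0.6)/(1.2 − 0.6) = 0.4900/0.6000 = 0.8167
Terminal stock prices: S_uu = 100.8, S_ud = 50.4, S_dd = 25.2
Terminal payoffs (K − S): max(-30.8, 0) = 0, max(19.6, 0) = 19.6, max(44.8, 0) = 44.8
Node u (S = 84): continuation = 1/1.09·[0.8167·0.0000 + 0.1833·19.6000] = 3.2966; exercise value = 0.0000 ≤ continuation, so V_u = 3.2966
Node d (S = 42): continuation = 1/1.09·[0.8167·19.6000 + 0.1833·44.8000] = 22.2202; exercise value = 28.0000 > continuation, so V_d = 28.0000 (exercise)
Node 0 (S = 70): continuation = 1/1.09·[0.8167·3.2966 + 0.1833·28.0000] = 7.1794; exercise value = 0.0000 ≤ continuation, so V_0 = 7.1794

$7.18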